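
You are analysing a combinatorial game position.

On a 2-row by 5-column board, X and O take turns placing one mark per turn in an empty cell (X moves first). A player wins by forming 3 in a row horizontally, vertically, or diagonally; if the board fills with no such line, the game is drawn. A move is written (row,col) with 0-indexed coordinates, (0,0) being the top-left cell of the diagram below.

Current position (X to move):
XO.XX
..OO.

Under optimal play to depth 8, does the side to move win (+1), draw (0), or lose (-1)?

value(XO.XX/..OO., X) = +1

p1 X@[XO.XX/..OO.]: (0,2)[XOXXX/..OO.]+1* (1,0)[XO.XX/X.OO.]-1 (1,1)[XO.XX/.XOO.]-1 (1,4)[XO.XX/..OOX]-1
p2 O@[XOXXX/..OO.] terminal -1; root [XO.XX/..OO.] d8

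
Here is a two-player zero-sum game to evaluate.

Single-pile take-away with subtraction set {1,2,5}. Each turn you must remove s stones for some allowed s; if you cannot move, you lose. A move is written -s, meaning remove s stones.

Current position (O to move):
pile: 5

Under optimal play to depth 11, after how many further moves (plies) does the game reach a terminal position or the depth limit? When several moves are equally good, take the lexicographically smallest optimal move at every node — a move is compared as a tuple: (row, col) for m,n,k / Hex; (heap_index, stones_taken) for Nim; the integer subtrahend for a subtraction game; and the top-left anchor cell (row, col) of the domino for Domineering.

ply 1, O at 5 | -1=-1→4; -2=+1→3*; -5=+1→0
ply 2, X at 3 | -1=-1→2*; -2=-1→1
ply 3, O at 2 | -1=-1→1; -2=+1→0*
ply 4: 0 is terminal -1 (X); from 5 depth 11

PV length from [5]: 3 plies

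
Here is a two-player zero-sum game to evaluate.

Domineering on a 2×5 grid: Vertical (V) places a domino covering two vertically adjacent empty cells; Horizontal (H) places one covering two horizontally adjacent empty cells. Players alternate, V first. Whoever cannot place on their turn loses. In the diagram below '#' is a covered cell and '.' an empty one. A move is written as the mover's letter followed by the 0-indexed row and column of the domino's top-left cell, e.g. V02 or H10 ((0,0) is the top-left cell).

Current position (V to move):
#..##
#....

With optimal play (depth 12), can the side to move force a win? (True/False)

V winning at [#..##/#....]: True

p1 V@[#..##/#....]: V01[##.##/##...]-1 V02[#.###/#.#..]+1*
p2 H@[#.###/#.#..]: H13[#.###/#.###]-1*
p3 V@[#.###/#.###]: V01[#####/#####]+1*
p4 H@[#####/#####] terminal -1; root [#..##/#....] d12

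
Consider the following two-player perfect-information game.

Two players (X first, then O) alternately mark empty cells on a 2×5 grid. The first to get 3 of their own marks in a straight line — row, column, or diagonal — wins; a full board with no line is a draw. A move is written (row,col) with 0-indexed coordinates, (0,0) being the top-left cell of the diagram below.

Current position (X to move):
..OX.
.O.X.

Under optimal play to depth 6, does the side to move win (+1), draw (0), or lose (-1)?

[..OX./.O.X.] X move#1: (0,0):+0/X.OX./.O.X.*, (0,1):+0/.XOX./.O.X., (0,4):+0/..OXX/.O.X., (1,0):+0/..OX./XO.X., (1,2):+0/..OX./.OXX., (1,4):+0/..OX./.O.XX
[X.OX./.O.X.] O move#2: (0,1):+0/XOOX./.O.X.*, (0,4):+0/X.OXO/.O.X., (1,0):+0/X.OX./OO.X., (1,2):+0/X.OX./.OOX., (1,4):+0/X.OX./.O.XO
[XOOX./.O.X.] X move#3: (0,4):+0/XOOXX/.O.X.*, (1,0):+0/XOOX./XO.X., (1,2):+0/XOOX./.OXX., (1,4):+0/XOOX./.O.XX
[XOOXX/.O.X.] O move#4: (1,0):+0/XOOXX/OO.X.*, (1,2):+0/XOOXX/.OOX., (1,4):+0/XOOXX/.O.XO
[XOOXX/OO.X.] X move#5: (1,2):+0/XOOXX/OOXX.*, (1,4):-1/XOOXX/OO.XX
[XOOXX/OOXX.] O move#6: (1,4):+0/XOOXX/OOXXO*
[XOOXX/OOXXO] end (terminal +0, X#7); searched ..OX./.O.X. to 6

value(..OX./.O.X., X) = 0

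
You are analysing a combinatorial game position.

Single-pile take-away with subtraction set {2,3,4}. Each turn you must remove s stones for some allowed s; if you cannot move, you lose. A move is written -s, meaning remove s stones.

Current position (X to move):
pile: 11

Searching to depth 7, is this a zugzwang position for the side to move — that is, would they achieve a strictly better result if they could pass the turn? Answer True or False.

[11] X move#1: -2:-1/9, -3:-1/8, -4:+1/7*
[7] O move#2: -2:-1/5*, -3:-1/4, -4:-1/3
[5] X move#3: -2:-1/3, -3:-1/2, -4:+1/1*
[1] end (terminal -1, O#4); searched 11 to 7
if X skipped the turn, O would face:
~ [11] O move#1: -2:-1/9, -3:-1/8, -4:+1/7*
~ [7] X move#2: -2:-1/5*, -3:-1/4, -4:-1/3
~ [5] O move#3: -2:-1/3, -3:-1/2, -4:+1/1*
~ [1] end (terminal -1, X#4); searched 11 to 7
compare (X): move=+1 vs pass=-1

zugzwang(11, X) = False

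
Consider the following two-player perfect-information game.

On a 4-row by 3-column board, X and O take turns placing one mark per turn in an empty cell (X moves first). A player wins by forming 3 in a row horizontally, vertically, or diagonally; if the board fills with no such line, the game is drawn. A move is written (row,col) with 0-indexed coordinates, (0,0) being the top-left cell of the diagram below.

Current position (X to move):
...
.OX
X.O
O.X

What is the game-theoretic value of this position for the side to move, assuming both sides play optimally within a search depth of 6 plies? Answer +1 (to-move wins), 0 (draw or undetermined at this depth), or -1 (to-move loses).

value(.../.OX/X.O/O.X, X) = 0

[.../.OX/X.O/O.X] X move#1: (0,0):+0/X../.OX/X.O/O.X*, (0,1):-1/.X./.OX/X.O/O.X, (0,2):-1/..X/.OX/X.O/O.X, (1,0):-1/.../XOX/X.O/O.X, (2,1):-1/.../.OX/XXO/O.X, (3,1):-1/.../.OX/X.O/OXX
[X../.OX/X.O/O.X] O move#2: (0,1):-1/XO./.OX/X.O/O.X, (0,2):-1/X.O/.OX/X.O/O.X, (1,0):+0/X../OOX/X.O/O.X*, (2,1):-1/X../.OX/XOO/O.X, (3,1):-1/X../.OX/X.O/OOX
[X../OOX/X.O/O.X] X move#3: (0,1):+0/XX./OOX/X.O/O.X*, (0,2):+0/X.X/OOX/X.O/O.X, (2,1):+0/X../OOX/XXO/O.X, (3,1):+0/X../OOX/X.O/OXX
[XX./OOX/X.O/O.X] O move#4: (0,2):+0/XXO/OOX/X.O/O.X*, (2,1):-1/XX./OOX/XOO/O.X, (3,1):-1/XX./OOX/X.O/OOX
[XXO/OOX/X.O/O.X] X move#5: (2,1):+0/XXO/OOX/XXO/O.X*, (3,1):+0/XXO/OOX/X.O/OXX
[XXO/OOX/XXO/O.X] O move#6: (3,1):+0/XXO/OOX/XXO/OOX*
[XXO/OOX/XXO/OOX] end (terminal +0, X#7); searched .../.OX/X.O/O.X to 6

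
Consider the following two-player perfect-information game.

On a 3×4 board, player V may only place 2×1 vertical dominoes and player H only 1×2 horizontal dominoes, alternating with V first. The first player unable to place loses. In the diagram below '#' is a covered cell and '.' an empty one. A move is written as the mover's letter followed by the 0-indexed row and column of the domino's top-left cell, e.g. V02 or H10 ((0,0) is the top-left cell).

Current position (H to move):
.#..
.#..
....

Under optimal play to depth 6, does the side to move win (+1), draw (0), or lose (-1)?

p1 H@[.#../.#../....]: H02[.###/.#../....]-1 H12[.#../.###/....]+1* H20[.#../.#../##..]-1 H21[.#../.#../.##.]-1 H22[.#../.#../..##]-1
p2 V@[.#../.###/....]: V00[##../####/....]-1* V10[.#../####/#...]-1
p3 H@[##../####/....]: H02[####/####/....]+1* H20[##../####/##..]+1 H21[##../####/.##.]+1 H22[##../####/..##]+1
p4 V@[####/####/....] terminal -1; root [.#../.#../....] d6

value(.#../.#../...., H) = +1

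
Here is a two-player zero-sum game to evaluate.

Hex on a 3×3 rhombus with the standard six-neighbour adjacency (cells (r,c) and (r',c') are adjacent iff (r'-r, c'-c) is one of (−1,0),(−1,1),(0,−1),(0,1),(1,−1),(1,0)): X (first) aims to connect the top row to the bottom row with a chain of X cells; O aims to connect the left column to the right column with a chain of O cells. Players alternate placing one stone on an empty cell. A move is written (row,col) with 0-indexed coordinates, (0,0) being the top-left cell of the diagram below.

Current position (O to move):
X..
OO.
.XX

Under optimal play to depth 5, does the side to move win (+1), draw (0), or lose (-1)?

value(X../OO./.XX, O) = +1

[X../OO./.XX] O move#1: (0,1):+1/XO./OO./.XX*, (0,2):+1/X.O/OO./.XX, (1,2):+1/X../OOO/.XX, (2,0):+1/X../OO./OXX
[XO./OO./.XX] X move#2: (0,2):-1/XOX/OO./.XX*, (1,2):-1/XO./OOX/.XX, (2,0):-1/XO./OO./XXX
[XOX/OO./.XX] O move#3: (1,2):+1/XOX/OOO/.XX*, (2,0):-1/XOX/OO./OXX
[XOX/OOO/.XX] end (terminal -1, X#4); searched X../OO./.XX to 5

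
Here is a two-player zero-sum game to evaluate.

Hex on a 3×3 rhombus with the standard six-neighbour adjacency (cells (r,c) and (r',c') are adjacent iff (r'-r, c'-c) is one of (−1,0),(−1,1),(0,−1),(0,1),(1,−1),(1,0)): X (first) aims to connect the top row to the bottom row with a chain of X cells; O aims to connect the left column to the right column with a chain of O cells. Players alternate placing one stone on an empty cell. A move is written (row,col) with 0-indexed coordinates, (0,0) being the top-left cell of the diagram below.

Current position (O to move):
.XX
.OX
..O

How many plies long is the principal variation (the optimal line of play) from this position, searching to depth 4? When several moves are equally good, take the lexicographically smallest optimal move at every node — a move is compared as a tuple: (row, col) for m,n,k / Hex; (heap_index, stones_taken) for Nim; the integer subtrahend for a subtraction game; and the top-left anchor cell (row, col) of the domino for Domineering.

p1 O@[.XX/.OX/..O]: (0,0)[OXX/.OX/..O]-1 (1,0)[.XX/OOX/..O]-1 (2,0)[.XX/.OX/O.O]-1 (2,1)[.XX/.OX/.OO]+1*
p2 X@[.XX/.OX/.OO]: (0,0)[XXX/.OX/.OO]-1* (1,0)[.XX/XOX/.OO]-1 (2,0)[.XX/.OX/XOO]-1
p3 O@[XXX/.OX/.OO]: (1,0)[XXX/OOX/.OO]+1* (2,0)[XXX/.OX/OOO]+1
p4 X@[XXX/OOX/.OO] terminal -1; root [.XX/.OX/..O] d4

PV length from [.XX/.OX/..O]: 3 plies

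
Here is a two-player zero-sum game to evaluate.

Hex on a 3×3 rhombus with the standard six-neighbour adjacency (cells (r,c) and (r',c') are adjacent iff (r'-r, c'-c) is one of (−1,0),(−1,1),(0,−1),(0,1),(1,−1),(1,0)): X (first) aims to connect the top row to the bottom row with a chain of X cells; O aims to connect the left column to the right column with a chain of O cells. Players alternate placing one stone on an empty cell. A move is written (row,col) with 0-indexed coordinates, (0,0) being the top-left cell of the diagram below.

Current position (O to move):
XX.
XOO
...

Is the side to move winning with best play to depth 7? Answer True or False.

O winning at [XX./XOO/...]: True

[XX./XOO/...] O move#1: (0,2):-1/XXO/XOO/..., (2,0):+1/XX./XOO/O..*, (2,1):-1/XX./XOO/.O., (2,2):-1/XX./XOO/..O
[XX./XOO/O..] end (terminal -1, X#2); searched XX./XOO/... to 7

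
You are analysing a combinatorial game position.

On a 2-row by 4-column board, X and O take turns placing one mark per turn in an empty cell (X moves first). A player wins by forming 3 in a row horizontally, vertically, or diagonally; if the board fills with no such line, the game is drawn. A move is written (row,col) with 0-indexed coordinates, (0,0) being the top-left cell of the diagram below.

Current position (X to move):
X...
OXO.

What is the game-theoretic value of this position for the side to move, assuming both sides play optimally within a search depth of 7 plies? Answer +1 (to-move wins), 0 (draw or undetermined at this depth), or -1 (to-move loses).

value(X.../OXO., X) = 0

ply 1, X at X.../OXO. | (0,1)=+0→XX../OXO.*; (0,2)=+0→X.X./OXO.; (0,3)=+0→X..X/OXO.; (1,3)=+0→X.../OXOX
ply 2, O at XX../OXO. | (0,2)=+0→XXO./OXO.*; (0,3)=-1→XX.O/OXO.; (1,3)=-1→XX../OXOO
ply 3, X at XXO./OXO. | (0,3)=+0→XXOX/OXO.*; (1,3)=+0→XXO./OXOX
ply 4, O at XXOX/OXO. | (1,3)=+0→XXOX/OXOO*
ply 5: XXOX/OXOO is terminal +0 (X); from X.../OXO. depth 7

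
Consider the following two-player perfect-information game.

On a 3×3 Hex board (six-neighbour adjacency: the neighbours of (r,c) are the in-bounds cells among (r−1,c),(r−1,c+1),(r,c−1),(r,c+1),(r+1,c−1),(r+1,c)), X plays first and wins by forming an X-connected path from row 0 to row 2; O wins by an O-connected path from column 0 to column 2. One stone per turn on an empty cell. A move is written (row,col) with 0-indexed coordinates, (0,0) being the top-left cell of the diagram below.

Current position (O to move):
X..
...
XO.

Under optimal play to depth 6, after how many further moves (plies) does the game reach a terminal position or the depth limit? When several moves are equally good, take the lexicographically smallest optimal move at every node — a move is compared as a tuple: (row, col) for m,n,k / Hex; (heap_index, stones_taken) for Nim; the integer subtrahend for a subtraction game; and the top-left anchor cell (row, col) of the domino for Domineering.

PV length from [X../.../XO.]: 4 plies

p1 O@[X../.../XO.]: (0,1)[XO./.../XO.]-1* (0,2)[X.O/.../XO.]-1 (1,0)[X../O../XO.]-1 (1,1)[X../.O./XO.]-1 (1,2)[X../..O/XO.]-1 (2,2)[X../.../XOO]-1
p2 X@[XO./.../XO.]: (0,2)[XOX/.../XO.]+1* (1,0)[XO./X../XO.]+1 (1,1)[XO./.X./XO.]+1 (1,2)[XO./..X/XO.]+1 (2,2)[XO./.../XOX]+1
p3 O@[XOX/.../XO.]: (1,0)[XOX/O../XO.]-1* (1,1)[XOX/.O./XO.]-1 (1,2)[XOX/..O/XO.]-1 (2,2)[XOX/.../XOO]-1
p4 X@[XOX/O../XO.]: (1,1)[XOX/OX./XO.]+1* (1,2)[XOX/O.X/XO.]+1 (2,2)[XOX/O../XOX]+1
p5 O@[XOX/OX./XO.] terminal -1; root [X../.../XO.] d6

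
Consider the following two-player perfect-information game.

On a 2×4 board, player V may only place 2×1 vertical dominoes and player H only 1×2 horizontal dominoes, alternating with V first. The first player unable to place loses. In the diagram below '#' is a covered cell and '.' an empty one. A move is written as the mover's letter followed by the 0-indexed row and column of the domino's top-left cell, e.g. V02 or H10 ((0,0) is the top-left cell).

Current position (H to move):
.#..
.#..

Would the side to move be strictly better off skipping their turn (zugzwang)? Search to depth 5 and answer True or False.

zugzwang(.#../.#.., H) = False

p1 H@[.#../.#..]: H02[.###/.#..]+1* H12[.#../.###]+1
p2 V@[.###/.#..]: V00[####/##..]-1*
p3 H@[####/##..]: H12[####/####]+1*
p4 V@[####/####] terminal -1; root [.#../.#..] d5
suppose H passes — search the same position with V to move:
pass> p1 V@[.#../.#..]: V00[##../##..]-1 V02[.##./.##.]+1* V03[.#.#/.#.#]+1
pass> p2 H@[.##./.##.] terminal -1; root [.#../.#..] d5
for H: play +1, pass -1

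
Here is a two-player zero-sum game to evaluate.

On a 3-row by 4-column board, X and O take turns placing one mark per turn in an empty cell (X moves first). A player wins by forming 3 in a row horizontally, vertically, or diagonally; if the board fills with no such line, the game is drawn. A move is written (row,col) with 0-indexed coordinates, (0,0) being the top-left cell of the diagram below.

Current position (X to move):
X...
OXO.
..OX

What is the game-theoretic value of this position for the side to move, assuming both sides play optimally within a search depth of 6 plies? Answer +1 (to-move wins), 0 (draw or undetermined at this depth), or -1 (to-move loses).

[X.../OXO./..OX] X move#1: (0,1):-1/XX../OXO./..OX, (0,2):+1/X.X./OXO./..OX*, (0,3):-1/X..X/OXO./..OX, (1,3):-1/X.../OXOX/..OX, (2,0):-1/X.../OXO./X.OX, (2,1):-1/X.../OXO./.XOX
[X.X./OXO./..OX] O move#2: (0,1):-1/XOX./OXO./..OX*, (0,3):-1/X.XO/OXO./..OX, (1,3):-1/X.X./OXOO/..OX, (2,0):-1/X.X./OXO./O.OX, (2,1):-1/X.X./OXO./.OOX
[XOX./OXO./..OX] X move#3: (0,3):+1/XOXX/OXO./..OX*, (1,3):+1/XOX./OXOX/..OX, (2,0):+1/XOX./OXO./X.OX, (2,1):+0/XOX./OXO./.XOX
[XOXX/OXO./..OX] O move#4: (1,3):-1/XOXX/OXOO/..OX*, (2,0):-1/XOXX/OXO./O.OX, (2,1):-1/XOXX/OXO./.OOX
[XOXX/OXOO/..OX] X move#5: (2,0):+1/XOXX/OXOO/X.OX*, (2,1):+0/XOXX/OXOO/.XOX
[XOXX/OXOO/X.OX] end (terminal -1, O#6); searched X.../OXO./..OX to 6

value(X.../OXO./..OX, X) = +1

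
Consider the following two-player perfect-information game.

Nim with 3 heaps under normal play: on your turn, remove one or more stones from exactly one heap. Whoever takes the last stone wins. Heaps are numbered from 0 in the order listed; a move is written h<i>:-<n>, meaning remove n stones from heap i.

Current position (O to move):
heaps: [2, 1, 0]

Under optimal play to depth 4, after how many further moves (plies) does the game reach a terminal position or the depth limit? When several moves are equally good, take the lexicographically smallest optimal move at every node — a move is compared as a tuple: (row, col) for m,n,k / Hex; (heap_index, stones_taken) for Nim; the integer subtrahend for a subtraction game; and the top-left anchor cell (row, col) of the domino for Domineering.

PV length from [(2,1,0)]: 3 plies

[(2,1,0)] O move#1: h0:-1:+1/(1,1,0)*, h0:-2:-1/(0,1,0), h1:-1:-1/(2,0,0)
[(1,1,0)] X move#2: h0:-1:-1/(0,1,0)*, h1:-1:-1/(1,0,0)
[(0,1,0)] O move#3: h1:-1:+1/(0,0,0)*
[(0,0,0)] end (terminal -1, X#4); searched (2,1,0) to 4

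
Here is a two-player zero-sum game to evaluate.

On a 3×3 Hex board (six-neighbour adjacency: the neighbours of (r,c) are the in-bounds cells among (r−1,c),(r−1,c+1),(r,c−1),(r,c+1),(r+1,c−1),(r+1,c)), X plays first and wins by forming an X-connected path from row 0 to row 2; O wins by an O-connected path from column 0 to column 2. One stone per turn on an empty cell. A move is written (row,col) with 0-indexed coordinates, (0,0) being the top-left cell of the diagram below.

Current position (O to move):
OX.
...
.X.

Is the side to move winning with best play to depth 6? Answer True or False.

p1 O@[OX./.../.X.]: (0,2)[OXO/.../.X.]-1 (1,0)[OX./O../.X.]-1 (1,1)[OX./.O./.X.]+1* (1,2)[OX./..O/.X.]-1 (2,0)[OX./.../OX.]-1 (2,2)[OX./.../.XO]-1
p2 X@[OX./.O./.X.]: (0,2)[OXX/.O./.X.]-1* (1,0)[OX./XO./.X.]-1 (1,2)[OX./.OX/.X.]-1 (2,0)[OX./.O./XX.]-1 (2,2)[OX./.O./.XX]-1
p3 O@[OXX/.O./.X.]: (1,0)[OXX/OO./.X.]-1 (1,2)[OXX/.OO/.X.]+1* (2,0)[OXX/.O./OX.]-1 (2,2)[OXX/.O./.XO]-1
p4 X@[OXX/.OO/.X.]: (1,0)[OXX/XOO/.X.]-1* (2,0)[OXX/.OO/XX.]-1 (2,2)[OXX/.OO/.XX]-1
p5 O@[OXX/XOO/.X.]: (2,0)[OXX/XOO/OX.]+1* (2,2)[OXX/XOO/.XO]-1
p6 X@[OXX/XOO/OX.] terminal -1; root [OX./.../.X.] d6

O winning at [OX./.../.X.]: True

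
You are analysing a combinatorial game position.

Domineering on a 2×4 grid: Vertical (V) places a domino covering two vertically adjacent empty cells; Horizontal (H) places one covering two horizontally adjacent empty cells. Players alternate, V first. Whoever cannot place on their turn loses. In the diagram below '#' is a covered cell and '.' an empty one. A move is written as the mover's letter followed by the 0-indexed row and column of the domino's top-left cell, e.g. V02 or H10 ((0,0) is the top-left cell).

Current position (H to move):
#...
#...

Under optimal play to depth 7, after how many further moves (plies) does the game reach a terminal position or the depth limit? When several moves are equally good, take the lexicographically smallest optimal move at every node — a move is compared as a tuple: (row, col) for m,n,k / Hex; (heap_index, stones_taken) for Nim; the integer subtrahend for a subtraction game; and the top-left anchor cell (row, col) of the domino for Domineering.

ply 1, H at #.../#... | H01=+1→###./#...*; H02=+1→#.##/#...; H11=+1→#.../###.; H12=+1→#.../#.##
ply 2, V at ###./#... | V03=-1→####/#..#*
ply 3, H at ####/#..# | H11=+1→####/####*
ply 4: ####/#### is terminal -1 (V); from #.../#... depth 7

PV length from [#.../#...]: 3 plies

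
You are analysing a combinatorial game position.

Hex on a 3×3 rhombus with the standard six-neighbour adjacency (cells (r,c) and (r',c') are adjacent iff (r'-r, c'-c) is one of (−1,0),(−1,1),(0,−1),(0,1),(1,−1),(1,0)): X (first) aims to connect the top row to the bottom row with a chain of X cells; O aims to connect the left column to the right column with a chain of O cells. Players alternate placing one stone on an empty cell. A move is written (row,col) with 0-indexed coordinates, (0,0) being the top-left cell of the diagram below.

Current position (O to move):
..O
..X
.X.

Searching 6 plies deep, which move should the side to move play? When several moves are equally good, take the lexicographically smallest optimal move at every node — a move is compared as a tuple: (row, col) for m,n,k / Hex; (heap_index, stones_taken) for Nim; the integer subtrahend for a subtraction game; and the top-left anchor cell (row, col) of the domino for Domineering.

[..O/..X/.X.] O move#1: (0,0):+1/O.O/..X/.X.*, (0,1):+1/.OO/..X/.X., (1,0):+1/..O/O.X/.X., (1,1):+1/..O/.OX/.X., (2,0):+1/..O/..X/OX., (2,2):-1/..O/..X/.XO
[O.O/..X/.X.] X move#2: (0,1):-1/OXO/..X/.X.*, (1,0):-1/O.O/X.X/.X., (1,1):-1/O.O/.XX/.X., (2,0):-1/O.O/..X/XX., (2,2):-1/O.O/..X/.XX
[OXO/..X/.X.] O move#3: (1,0):-1/OXO/O.X/.X., (1,1):+1/OXO/.OX/.X.*, (2,0):-1/OXO/..X/OX., (2,2):-1/OXO/..X/.XO
[OXO/.OX/.X.] X move#4: (1,0):-1/OXO/XOX/.X.*, (2,0):-1/OXO/.OX/XX., (2,2):-1/OXO/.OX/.XX
[OXO/XOX/.X.] O move#5: (2,0):+1/OXO/XOX/OX.*, (2,2):-1/OXO/XOX/.XO
[OXO/XOX/OX.] end (terminal -1, X#6); searched ..O/..X/.X. to 6

O's best at [..O/..X/.X.]: (0,0)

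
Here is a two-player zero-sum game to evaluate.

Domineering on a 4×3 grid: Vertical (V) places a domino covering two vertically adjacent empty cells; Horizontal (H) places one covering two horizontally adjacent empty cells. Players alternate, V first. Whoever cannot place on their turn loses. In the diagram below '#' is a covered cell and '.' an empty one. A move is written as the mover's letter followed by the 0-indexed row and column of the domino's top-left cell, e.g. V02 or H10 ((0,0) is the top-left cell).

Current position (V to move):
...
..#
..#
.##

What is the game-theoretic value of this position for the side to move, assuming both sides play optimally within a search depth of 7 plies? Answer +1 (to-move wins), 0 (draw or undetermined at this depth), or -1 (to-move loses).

[.../..#/..#/.##] V move#1: V00:+1/#../#.#/..#/.##*, V01:+1/.#./.##/..#/.##, V10:+1/.../#.#/#.#/.##, V11:+1/.../.##/.##/.##, V20:-1/.../..#/#.#/###
[#../#.#/..#/.##] H move#2: H01:-1/###/#.#/..#/.##*, H20:-1/#../#.#/###/.##
[###/#.#/..#/.##] V move#3: V11:+1/###/###/.##/.##*, V20:+1/###/#.#/#.#/###
[###/###/.##/.##] end (terminal -1, H#4); searched .../..#/..#/.## to 7

value(.../..#/..#/.##, V) = +1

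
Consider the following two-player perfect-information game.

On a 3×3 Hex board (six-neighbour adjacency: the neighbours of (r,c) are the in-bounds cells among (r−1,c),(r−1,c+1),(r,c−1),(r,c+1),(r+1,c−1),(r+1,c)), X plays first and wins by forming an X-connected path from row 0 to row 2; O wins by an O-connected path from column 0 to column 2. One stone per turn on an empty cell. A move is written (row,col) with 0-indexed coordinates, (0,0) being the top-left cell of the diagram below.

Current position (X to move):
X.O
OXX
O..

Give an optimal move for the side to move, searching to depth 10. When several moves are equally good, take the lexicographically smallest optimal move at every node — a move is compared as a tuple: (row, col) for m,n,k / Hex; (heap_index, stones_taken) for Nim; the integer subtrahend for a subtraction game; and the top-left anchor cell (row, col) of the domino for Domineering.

p1 X@[X.O/OXX/O..]: (0,1)[XXO/OXX/O..]+1* (2,1)[X.O/OXX/OX.]-1 (2,2)[X.O/OXX/O.X]-1
p2 O@[XXO/OXX/O..]: (2,1)[XXO/OXX/OO.]-1* (2,2)[XXO/OXX/O.O]-1
p3 X@[XXO/OXX/OO.]: (2,2)[XXO/OXX/OOX]+1*
p4 O@[XXO/OXX/OOX] terminal -1; root [X.O/OXX/O..] d10

X's best at [X.O/OXX/O..]: (0,1)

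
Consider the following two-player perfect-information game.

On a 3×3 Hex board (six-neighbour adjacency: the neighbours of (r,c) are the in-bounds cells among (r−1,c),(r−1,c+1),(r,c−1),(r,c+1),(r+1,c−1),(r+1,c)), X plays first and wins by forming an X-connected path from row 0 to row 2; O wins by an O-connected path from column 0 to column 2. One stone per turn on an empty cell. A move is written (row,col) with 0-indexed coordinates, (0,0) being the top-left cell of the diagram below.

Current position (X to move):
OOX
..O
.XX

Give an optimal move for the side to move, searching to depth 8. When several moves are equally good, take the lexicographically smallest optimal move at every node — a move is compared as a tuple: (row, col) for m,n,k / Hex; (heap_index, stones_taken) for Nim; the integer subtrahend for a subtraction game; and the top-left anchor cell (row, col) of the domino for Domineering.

X's best at [OOX/..O/.XX]: (1,1)

ply 1, X at OOX/..O/.XX | (1,0)=-1→OOX/X.O/.XX; (1,1)=+1→OOX/.XO/.XX*; (2,0)=-1→OOX/..O/XXX
ply 2: OOX/.XO/.XX is terminal -1 (O); from OOX/..O/.XX depth 8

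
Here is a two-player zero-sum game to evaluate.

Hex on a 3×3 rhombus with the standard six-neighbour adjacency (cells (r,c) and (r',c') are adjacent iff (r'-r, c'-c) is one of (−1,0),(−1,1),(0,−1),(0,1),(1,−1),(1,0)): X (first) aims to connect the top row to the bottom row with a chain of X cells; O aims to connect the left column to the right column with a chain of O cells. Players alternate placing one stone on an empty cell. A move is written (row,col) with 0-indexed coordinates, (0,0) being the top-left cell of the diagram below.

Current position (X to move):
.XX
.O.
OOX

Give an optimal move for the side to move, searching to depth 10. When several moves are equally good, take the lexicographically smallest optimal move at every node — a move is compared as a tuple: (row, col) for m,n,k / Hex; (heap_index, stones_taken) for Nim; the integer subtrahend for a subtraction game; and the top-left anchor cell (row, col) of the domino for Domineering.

X's best at [.XX/.O./OOX]: (1,2)

ply 1, X at .XX/.O./OOX | (0,0)=-1→XXX/.O./OOX; (1,0)=-1→.XX/XO./OOX; (1,2)=+1→.XX/.OX/OOX*
ply 2: .XX/.OX/OOX is terminal -1 (O); from .XX/.O./OOX depth 10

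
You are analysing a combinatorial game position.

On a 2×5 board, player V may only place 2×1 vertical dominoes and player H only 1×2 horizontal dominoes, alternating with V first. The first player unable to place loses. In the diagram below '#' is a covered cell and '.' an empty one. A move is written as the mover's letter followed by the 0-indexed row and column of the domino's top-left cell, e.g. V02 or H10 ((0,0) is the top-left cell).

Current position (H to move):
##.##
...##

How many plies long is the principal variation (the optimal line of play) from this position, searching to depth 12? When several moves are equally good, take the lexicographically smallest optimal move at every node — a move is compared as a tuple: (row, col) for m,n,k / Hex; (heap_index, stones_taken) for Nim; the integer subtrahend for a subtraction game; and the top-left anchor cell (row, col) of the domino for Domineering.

[##.##/...##] H move#1: H10:-1/##.##/##.##, H11:+1/##.##/.####*
[##.##/.####] end (terminal -1, V#2); searched ##.##/...## to 12

PV length from [##.##/...##]: 1 ply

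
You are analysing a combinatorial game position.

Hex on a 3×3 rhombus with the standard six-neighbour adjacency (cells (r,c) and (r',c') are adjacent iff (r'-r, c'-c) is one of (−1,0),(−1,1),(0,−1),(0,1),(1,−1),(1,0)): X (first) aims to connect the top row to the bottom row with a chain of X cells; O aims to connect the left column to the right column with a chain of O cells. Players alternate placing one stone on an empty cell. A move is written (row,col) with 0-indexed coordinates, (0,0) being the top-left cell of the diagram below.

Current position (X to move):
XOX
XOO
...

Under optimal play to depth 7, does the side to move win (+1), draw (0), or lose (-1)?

value(XOX/XOO/..., X) = +1

ply 1, X at XOX/XOO/... | (2,0)=+1→XOX/XOO/X..*; (2,1)=-1→XOX/XOO/.X.; (2,2)=-1→XOX/XOO/..X
ply 2: XOX/XOO/X.. is terminal -1 (O); from XOX/XOO/... depth 7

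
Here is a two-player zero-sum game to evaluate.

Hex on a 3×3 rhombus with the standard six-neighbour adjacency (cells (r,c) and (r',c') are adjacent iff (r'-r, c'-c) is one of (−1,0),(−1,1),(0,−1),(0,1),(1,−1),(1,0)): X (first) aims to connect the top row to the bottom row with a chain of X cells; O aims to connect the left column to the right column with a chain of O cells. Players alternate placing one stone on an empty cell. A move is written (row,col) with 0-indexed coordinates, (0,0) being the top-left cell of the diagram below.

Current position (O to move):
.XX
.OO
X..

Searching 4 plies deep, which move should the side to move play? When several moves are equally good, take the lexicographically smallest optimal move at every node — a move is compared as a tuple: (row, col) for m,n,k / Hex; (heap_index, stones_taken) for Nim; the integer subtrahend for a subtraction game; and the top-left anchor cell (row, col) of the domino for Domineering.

O's best at [.XX/.OO/X..]: (1,0)

ply 1, O at .XX/.OO/X.. | (0,0)=-1→OXX/.OO/X..; (1,0)=+1→.XX/OOO/X..*; (2,1)=-1→.XX/.OO/XO.; (2,2)=-1→.XX/.OO/X.O
ply 2: .XX/OOO/X.. is terminal -1 (X); from .XX/.OO/X.. depth 4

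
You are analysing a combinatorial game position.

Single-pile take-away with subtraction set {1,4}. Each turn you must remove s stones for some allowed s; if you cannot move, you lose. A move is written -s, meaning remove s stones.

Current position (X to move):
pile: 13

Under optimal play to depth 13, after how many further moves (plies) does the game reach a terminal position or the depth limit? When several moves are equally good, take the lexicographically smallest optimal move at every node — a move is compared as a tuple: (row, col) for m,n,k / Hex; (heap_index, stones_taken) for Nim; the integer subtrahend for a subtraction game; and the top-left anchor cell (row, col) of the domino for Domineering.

p1 X@[13]: -1[12]+1* -4[9]-1
p2 O@[12]: -1[11]-1* -4[8]-1
p3 X@[11]: -1[10]+1* -4[7]+1
p4 O@[10]: -1[9]-1* -4[6]-1
p5 X@[9]: -1[8]-1 -4[5]+1*
p6 O@[5]: -1[4]-1* -4[1]-1
p7 X@[4]: -1[3]-1 -4[0]+1*
p8 O@[0] terminal -1; root [13] d13

PV length from [13]: 7 plies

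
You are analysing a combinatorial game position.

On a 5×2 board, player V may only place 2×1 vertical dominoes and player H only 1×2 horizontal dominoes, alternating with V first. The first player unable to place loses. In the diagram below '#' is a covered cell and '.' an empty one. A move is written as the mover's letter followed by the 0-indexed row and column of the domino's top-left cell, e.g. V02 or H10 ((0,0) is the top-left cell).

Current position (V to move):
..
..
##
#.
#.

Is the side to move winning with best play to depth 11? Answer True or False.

V winning at [../../##/#./#.]: True

p1 V@[../../##/#./#.]: V00[#./#./##/#./#.]+1* V01[.#/.#/##/#./#.]+1 V31[../../##/##/##]-1
p2 H@[#./#./##/#./#.] terminal -1; root [../../##/#./#.] d11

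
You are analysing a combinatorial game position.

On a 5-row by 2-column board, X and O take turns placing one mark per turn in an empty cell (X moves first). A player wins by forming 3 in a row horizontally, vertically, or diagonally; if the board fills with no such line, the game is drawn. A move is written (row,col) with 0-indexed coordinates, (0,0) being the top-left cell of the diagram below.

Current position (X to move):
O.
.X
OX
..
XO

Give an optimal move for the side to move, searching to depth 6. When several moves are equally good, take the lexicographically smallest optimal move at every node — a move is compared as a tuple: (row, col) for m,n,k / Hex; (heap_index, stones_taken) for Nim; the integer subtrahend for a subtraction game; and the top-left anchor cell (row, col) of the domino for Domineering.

p1 X@[O./.X/OX/../XO]: (0,1)[OX/.X/OX/../XO]+1* (1,0)[O./XX/OX/../XO]+1 (3,0)[O./.X/OX/X./XO]-1 (3,1)[O./.X/OX/.X/XO]+1
p2 O@[OX/.X/OX/../XO] terminal -1; root [O./.X/OX/../XO] d6

X's best at [O./.X/OX/../XO]: (0,1)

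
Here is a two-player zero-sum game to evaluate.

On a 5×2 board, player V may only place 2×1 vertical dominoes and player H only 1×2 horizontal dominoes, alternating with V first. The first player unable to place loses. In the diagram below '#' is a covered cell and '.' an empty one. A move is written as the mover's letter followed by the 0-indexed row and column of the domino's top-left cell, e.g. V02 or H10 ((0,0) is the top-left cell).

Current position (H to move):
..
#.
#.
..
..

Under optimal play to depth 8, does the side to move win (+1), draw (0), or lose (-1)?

value(../#./#./../.., H) = +1

ply 1, H at ../#./#./../.. | H00=-1→##/#./#./../..; H30=+1→../#./#./##/..*; H40=+1→../#./#./../##
ply 2, V at ../#./#./##/.. | V01=-1→.#/##/#./##/..*; V11=-1→../##/##/##/..
ply 3, H at .#/##/#./##/.. | H40=+1→.#/##/#./##/##*
ply 4: .#/##/#./##/## is terminal -1 (V); from ../#./#./../.. depth 8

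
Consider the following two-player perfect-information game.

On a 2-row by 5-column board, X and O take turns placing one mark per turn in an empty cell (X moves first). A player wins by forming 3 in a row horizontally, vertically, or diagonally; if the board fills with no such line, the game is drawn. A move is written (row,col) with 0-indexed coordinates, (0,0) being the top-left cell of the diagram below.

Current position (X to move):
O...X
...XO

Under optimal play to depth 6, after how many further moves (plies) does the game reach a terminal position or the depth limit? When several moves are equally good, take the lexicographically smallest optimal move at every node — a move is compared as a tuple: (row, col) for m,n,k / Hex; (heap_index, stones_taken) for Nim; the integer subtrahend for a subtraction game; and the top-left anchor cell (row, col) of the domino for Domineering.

p1 X@[O...X/...XO]: (0,1)[OX..X/...XO]+0* (0,2)[O.X.X/...XO]+0 (0,3)[O..XX/...XO]+0 (1,0)[O...X/X..XO]+0 (1,1)[O...X/.X.XO]+0 (1,2)[O...X/..XXO]+0
p2 O@[OX..X/...XO]: (0,2)[OXO.X/...XO]+0* (0,3)[OX.OX/...XO]+0 (1,0)[OX..X/O..XO]+0 (1,1)[OX..X/.O.XO]+0 (1,2)[OX..X/..OXO]+0
p3 X@[OXO.X/...XO]: (0,3)[OXOXX/...XO]+0* (1,0)[OXO.X/X..XO]+0 (1,1)[OXO.X/.X.XO]+0 (1,2)[OXO.X/..XXO]+0
p4 O@[OXOXX/...XO]: (1,0)[OXOXX/O..XO]+0* (1,1)[OXOXX/.O.XO]+0 (1,2)[OXOXX/..OXO]+0
p5 X@[OXOXX/O..XO]: (1,1)[OXOXX/OX.XO]+0* (1,2)[OXOXX/O.XXO]+0
p6 O@[OXOXX/OX.XO]: (1,2)[OXOXX/OXOXO]+0*
p7 X@[OXOXX/OXOXO] terminal +0; root [O...X/...XO] d6

PV length from [O...X/...XO]: 6 plies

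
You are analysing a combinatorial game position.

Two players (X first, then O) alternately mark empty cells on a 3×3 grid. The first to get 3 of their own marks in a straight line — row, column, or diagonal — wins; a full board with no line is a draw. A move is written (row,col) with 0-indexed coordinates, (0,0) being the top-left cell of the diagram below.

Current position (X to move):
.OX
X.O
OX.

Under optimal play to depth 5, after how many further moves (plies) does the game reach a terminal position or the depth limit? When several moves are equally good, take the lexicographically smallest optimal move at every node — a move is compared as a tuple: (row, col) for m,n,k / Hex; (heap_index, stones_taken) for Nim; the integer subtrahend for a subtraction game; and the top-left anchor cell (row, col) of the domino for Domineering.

PV length from [.OX/X.O/OX.]: 3 plies

[.OX/X.O/OX.] X move#1: (0,0):+0/XOX/X.O/OX.*, (1,1):+0/.OX/XXO/OX., (2,2):+0/.OX/X.O/OXX
[XOX/X.O/OX.] O move#2: (1,1):+0/XOX/XOO/OX.*, (2,2):+0/XOX/X.O/OXO
[XOX/XOO/OX.] X move#3: (2,2):+0/XOX/XOO/OXX*
[XOX/XOO/OXX] end (terminal +0, O#4); searched .OX/X.O/OX. to 5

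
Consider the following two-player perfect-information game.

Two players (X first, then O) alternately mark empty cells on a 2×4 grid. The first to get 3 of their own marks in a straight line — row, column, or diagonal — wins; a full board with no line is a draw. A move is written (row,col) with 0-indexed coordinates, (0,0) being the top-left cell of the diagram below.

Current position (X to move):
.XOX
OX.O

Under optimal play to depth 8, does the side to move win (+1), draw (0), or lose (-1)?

value(.XOX/OX.O, X) = 0

[.XOX/OX.O] X move#1: (0,0):+0/XXOX/OX.O*, (1,2):+0/.XOX/OXXO
[XXOX/OX.O] O move#2: (1,2):+0/XXOX/OXOO*
[XXOX/OXOO] end (terminal +0, X#3); searched .XOX/OX.O to 8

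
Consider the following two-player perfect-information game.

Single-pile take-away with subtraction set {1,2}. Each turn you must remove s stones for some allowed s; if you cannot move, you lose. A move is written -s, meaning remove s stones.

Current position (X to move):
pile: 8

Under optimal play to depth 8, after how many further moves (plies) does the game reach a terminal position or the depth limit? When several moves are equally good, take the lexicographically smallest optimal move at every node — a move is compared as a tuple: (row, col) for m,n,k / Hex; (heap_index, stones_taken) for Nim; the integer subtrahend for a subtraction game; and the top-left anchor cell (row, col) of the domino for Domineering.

PV length from [8]: 5 plies

[8] X move#1: -1:-1/7, -2:+1/6*
[6] O move#2: -1:-1/5*, -2:-1/4
[5] X move#3: -1:-1/4, -2:+1/3*
[3] O move#4: -1:-1/2*, -2:-1/1
[2] X move#5: -1:-1/1, -2:+1/0*
[0] end (terminal -1, O#6); searched 8 to 8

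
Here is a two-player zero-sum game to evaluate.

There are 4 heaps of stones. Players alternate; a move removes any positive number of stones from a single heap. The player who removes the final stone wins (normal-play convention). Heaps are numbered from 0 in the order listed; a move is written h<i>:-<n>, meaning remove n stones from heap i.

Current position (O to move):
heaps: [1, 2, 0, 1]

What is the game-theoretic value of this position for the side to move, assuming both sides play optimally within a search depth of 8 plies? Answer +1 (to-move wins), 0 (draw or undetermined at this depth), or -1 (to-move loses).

value((1,2,0,1), O) = +1

[(1,2,0,1)] O move#1: h0:-1:-1/(0,2,0,1), h1:-1:-1/(1,1,0,1), h1:-2:+1/(1,0,0,1)*, h3:-1:-1/(1,2,0,0)
[(1,0,0,1)] X move#2: h0:-1:-1/(0,0,0,1)*, h3:-1:-1/(1,0,0,0)
[(0,0,0,1)] O move#3: h3:-1:+1/(0,0,0,0)*
[(0,0,0,0)] end (terminal -1, X#4); searched (1,2,0,1) to 8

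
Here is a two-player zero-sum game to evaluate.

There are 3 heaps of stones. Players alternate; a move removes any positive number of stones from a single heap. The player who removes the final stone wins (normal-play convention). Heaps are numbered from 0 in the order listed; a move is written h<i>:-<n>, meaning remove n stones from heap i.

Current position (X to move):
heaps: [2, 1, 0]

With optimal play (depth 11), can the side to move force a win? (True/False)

X winning at [(2,1,0)]: True

p1 X@[(2,1,0)]: h0:-1[(1,1,0)]+1* h0:-2[(0,1,0)]-1 h1:-1[(2,0,0)]-1
p2 O@[(1,1,0)]: h0:-1[(0,1,0)]-1* h1:-1[(1,0,0)]-1
p3 X@[(0,1,0)]: h1:-1[(0,0,0)]+1*
p4 O@[(0,0,0)] terminal -1; root [(2,1,0)] d11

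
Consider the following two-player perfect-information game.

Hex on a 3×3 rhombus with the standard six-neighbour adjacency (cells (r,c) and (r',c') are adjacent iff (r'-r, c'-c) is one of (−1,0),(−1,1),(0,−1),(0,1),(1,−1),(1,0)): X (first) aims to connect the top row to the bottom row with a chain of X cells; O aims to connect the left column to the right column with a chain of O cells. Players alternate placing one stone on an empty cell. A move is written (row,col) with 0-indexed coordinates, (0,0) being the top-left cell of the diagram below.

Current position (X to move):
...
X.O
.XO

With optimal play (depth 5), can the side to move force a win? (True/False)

X winning at [.../X.O/.XO]: True

[.../X.O/.XO] X move#1: (0,0):+1/X../X.O/.XO*, (0,1):+1/.X./X.O/.XO, (0,2):+1/..X/X.O/.XO, (1,1):+1/.../XXO/.XO, (2,0):+1/.../X.O/XXO
[X../X.O/.XO] O move#2: (0,1):-1/XO./X.O/.XO*, (0,2):-1/X.O/X.O/.XO, (1,1):-1/X../XOO/.XO, (2,0):-1/X../X.O/OXO
[XO./X.O/.XO] X move#3: (0,2):+1/XOX/X.O/.XO*, (1,1):+1/XO./XXO/.XO, (2,0):+1/XO./X.O/XXO
[XOX/X.O/.XO] O move#4: (1,1):-1/XOX/XOO/.XO*, (2,0):-1/XOX/X.O/OXO
[XOX/XOO/.XO] X move#5: (2,0):+1/XOX/XOO/XXO*
[XOX/XOO/XXO] end (terminal -1, O#6); searched .../X.O/.XO to 5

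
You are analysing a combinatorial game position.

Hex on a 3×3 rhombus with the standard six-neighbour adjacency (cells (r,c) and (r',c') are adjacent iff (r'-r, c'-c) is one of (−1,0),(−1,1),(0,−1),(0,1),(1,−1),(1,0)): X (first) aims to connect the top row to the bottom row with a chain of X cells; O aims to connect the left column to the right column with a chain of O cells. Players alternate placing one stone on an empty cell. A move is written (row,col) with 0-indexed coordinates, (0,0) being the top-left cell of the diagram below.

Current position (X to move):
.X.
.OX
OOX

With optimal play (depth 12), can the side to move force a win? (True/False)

X winning at [.X./.OX/OOX]: True

ply 1, X at .X./.OX/OOX | (0,0)=-1→XX./.OX/OOX; (0,2)=+1→.XX/.OX/OOX*; (1,0)=-1→.X./XOX/OOX
ply 2: .XX/.OX/OOX is terminal -1 (O); from .X./.OX/OOX depth 12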